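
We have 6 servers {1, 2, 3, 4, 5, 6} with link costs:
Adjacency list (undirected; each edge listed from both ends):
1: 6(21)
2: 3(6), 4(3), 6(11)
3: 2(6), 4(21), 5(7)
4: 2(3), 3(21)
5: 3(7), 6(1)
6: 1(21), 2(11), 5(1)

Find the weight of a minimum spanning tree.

Kruskal's algorithm — process edges by increasing weight (ties by edge label):
5–6 (1): add — endpoints in different components.
2–4 (3): add — endpoints in different components.
2–3 (6): add — endpoints in different components.
3–5 (7): add — endpoints in different components.
2–6 (11): skip — 2 and 6 already connected.
1–6 (21): add — endpoints in different components.
MST edges: 5–6, 2–4, 2–3, 3–5, 1–6; total weight 1+3+6+7+21 = 38.

38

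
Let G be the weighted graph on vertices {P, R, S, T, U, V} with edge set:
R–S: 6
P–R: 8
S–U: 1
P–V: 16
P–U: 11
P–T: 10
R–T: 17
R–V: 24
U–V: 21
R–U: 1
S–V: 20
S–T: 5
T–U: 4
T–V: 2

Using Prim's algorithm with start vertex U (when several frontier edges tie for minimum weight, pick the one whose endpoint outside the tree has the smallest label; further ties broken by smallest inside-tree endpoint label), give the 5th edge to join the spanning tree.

Prim's algorithm from U:
Step 1: cheapest edge leaving the tree is R–U (1); add R.
Step 2: cheapest edge leaving the tree is S–U (1); add S.
Step 3: cheapest edge leaving the tree is T–U (4); add T.
Step 4: cheapest edge leaving the tree is T–V (2); add V.
Step 5: cheapest edge leaving the tree is P–R (8); add P.
The 5th edge added is P–R.

P-R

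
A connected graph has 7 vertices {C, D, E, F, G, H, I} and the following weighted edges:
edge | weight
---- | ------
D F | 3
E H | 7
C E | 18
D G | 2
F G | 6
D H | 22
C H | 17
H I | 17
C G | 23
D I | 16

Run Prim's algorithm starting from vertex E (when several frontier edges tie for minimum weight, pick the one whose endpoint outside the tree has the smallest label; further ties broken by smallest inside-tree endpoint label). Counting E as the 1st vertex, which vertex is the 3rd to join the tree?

Prim, starting at E.
Step 1: cheapest edge leaving the tree is E H (7); add H.
Step 2: cheapest edge leaving the tree is C H (17); add C.
Step 3: cheapest edge leaving the tree is H I (17); add I.
Step 4: cheapest edge leaving the tree is D I (16); add D.
Step 5: cheapest edge leaving the tree is D G (2); add G.
Step 6: cheapest edge leaving the tree is D F (3); add F.
Vertex order: E, H, C, I, D, G, F. The 3rd vertex is C.

C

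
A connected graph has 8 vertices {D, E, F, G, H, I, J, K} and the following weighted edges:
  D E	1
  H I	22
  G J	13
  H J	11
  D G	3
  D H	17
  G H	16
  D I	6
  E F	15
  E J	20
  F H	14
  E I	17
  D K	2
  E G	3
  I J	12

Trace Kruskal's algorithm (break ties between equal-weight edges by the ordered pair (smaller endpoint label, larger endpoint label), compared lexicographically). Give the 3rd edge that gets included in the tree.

D-G

Sort edges by weight, then run Kruskal:
D E (1): add — endpoints in different components.
D K (2): add — endpoints in different components.
D G (3): add — endpoints in different components.
E G (3): skip — E and G already connected.
D I (6): add — endpoints in different components.
H J (11): add — endpoints in different components.
I J (12): add — endpoints in different components.
G J (13): skip — G and J already connected.
F H (14): add — endpoints in different components.
The 3rd edge added is D G.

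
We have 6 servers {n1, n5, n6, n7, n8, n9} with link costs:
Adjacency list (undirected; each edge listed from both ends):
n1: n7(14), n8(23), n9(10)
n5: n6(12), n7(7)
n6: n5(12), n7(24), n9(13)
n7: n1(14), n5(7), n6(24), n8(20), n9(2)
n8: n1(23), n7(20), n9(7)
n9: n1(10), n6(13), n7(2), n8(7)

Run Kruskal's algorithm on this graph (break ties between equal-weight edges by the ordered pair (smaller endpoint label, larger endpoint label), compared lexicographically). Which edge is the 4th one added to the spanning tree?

Kruskal: consider edges lightest-first.
n7–n9 (2): add — endpoints in different components.
n5–n7 (7): add — endpoints in different components.
n8–n9 (7): add — endpoints in different components.
n1–n9 (10): add — endpoints in different components.
n5–n6 (12): add — endpoints in different components.
The 4th edge added is n1–n9.

n1-n9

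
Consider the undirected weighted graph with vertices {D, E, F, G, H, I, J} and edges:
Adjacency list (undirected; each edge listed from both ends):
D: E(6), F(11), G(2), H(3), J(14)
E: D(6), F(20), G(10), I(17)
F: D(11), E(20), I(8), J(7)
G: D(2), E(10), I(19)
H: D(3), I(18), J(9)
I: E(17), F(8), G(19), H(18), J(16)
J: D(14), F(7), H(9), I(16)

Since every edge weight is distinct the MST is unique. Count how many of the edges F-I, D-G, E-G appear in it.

Kruskal's algorithm — process edges by increasing weight (ties by edge label):
D-G (2): add. Components now {D,G} {E} {F} {H} {I} {J}
D-H (3): add. Components now {D,G,H} {E} {F} {I} {J}
D-E (6): add. Components now {D,E,G,H} {F} {I} {J}
F-J (7): add. Components now {D,E,G,H} {F,J} {I}
F-I (8): add. Components now {D,E,G,H} {F,I,J}
H-J (9): add. Components now {D,E,F,G,H,I,J}
MST edge set: {D-G, D-H, D-E, F-J, F-I, H-J}.
Of the listed edges, {F-I, D-G} are in the MST → 2.

2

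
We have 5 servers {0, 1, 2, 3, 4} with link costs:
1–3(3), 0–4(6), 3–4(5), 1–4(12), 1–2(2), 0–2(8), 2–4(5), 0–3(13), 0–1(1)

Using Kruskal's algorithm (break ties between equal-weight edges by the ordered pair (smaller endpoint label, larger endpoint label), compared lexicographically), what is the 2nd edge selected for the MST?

1-2

Kruskal's algorithm — process edges by increasing weight (ties by edge label):
0–1 (1): add. Components now {0,1} {2} {3} {4}
1–2 (2): add. Components now {0,1,2} {3} {4}
1–3 (3): add. Components now {0,1,2,3} {4}
2–4 (5): add. Components now {0,1,2,3,4}
The 2nd edge added is 1–2.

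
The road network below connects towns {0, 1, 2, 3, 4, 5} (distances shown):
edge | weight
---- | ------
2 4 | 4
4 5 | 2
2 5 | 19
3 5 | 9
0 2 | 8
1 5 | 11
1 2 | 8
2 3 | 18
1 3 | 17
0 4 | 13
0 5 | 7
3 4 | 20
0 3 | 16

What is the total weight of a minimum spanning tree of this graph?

30

Sort edges by weight, then run Kruskal:
4 5 (2): add. Components now {0} {1} {2} {3} {4,5}
2 4 (4): add. Components now {0} {1} {2,4,5} {3}
0 5 (7): add. Components now {0,2,4,5} {1} {3}
0 2 (8): skip — 0 and 2 already connected.
1 2 (8): add. Components now {0,1,2,4,5} {3}
3 5 (9): add. Components now {0,1,2,3,4,5}
MST edges: 4 5, 2 4, 0 5, 1 2, 3 5; total weight 2+4+7+8+9 = 30.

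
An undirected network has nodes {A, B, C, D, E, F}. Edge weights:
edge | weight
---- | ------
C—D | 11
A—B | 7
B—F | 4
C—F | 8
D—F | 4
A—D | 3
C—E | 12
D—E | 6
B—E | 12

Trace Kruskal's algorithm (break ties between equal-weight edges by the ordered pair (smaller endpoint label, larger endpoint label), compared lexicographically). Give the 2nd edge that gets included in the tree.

B-F

Sort edges by weight, then run Kruskal:
A—D (3): add — endpoints in different components.
B—F (4): add — endpoints in different components.
D—F (4): add — endpoints in different components.
D—E (6): add — endpoints in different components.
A—B (7): skip — A and B already connected.
C—F (8): add — endpoints in different components.
The 2nd edge added is B—F.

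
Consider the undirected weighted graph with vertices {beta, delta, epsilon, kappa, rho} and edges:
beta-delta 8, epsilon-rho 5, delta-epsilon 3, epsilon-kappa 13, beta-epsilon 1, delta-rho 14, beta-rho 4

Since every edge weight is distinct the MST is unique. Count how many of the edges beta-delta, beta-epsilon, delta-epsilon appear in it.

Sort edges by weight, then run Kruskal:
beta-epsilon (1): add — endpoints in different components.
delta-epsilon (3): add — endpoints in different components.
beta-rho (4): add — endpoints in different components.
epsilon-rho (5): skip — rho and epsilon already connected.
beta-delta (8): skip — beta and delta already connected.
epsilon-kappa (13): add — endpoints in different components.
MST edge set: {beta-epsilon, delta-epsilon, beta-rho, epsilon-kappa}.
Of the listed edges, {beta-epsilon, delta-epsilon} are in the MST → 2.

2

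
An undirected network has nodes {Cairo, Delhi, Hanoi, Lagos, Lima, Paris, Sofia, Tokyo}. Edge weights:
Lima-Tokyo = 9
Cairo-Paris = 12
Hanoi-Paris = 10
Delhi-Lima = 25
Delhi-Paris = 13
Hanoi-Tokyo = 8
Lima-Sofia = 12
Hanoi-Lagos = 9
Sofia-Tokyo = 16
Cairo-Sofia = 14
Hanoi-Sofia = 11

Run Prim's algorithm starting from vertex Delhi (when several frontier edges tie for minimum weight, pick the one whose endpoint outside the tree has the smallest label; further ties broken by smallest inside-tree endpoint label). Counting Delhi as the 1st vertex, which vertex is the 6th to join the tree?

Prim's algorithm from Delhi:
Step 1: frontier [Delhi-Paris 13, Delhi-Lima 25] → take Delhi-Paris (13); add Paris.
Step 2: frontier [Delhi-Lima 25, Hanoi-Paris 10, Cairo-Paris 12] → take Hanoi-Paris (10); add Hanoi.
Step 3: frontier [Delhi-Lima 25, Hanoi-Tokyo 8, Hanoi-Lagos 9, Hanoi-Sofia 11, Cairo-Paris 12] → take Hanoi-Tokyo (8); add Tokyo.
Step 4: frontier [Delhi-Lima 25, Hanoi-Lagos 9, Hanoi-Sofia 11, Cairo-Paris 12, Lima-Tokyo 9, Sofia-Tokyo 16] → take Hanoi-Lagos (9); add Lagos.
Step 5: frontier [Delhi-Lima 25, Hanoi-Sofia 11, Cairo-Paris 12, Lima-Tokyo 9, Sofia-Tokyo 16] → take Lima-Tokyo (9); add Lima.
Step 6: frontier [Hanoi-Sofia 11, Lima-Sofia 12, Cairo-Paris 12, Sofia-Tokyo 16] → take Hanoi-Sofia (11); add Sofia.
Step 7: frontier [Cairo-Paris 12, Cairo-Sofia 14] → take Cairo-Paris (12); add Cairo.
Vertex order: Delhi, Paris, Hanoi, Tokyo, Lagos, Lima, Sofia, Cairo. The 6th vertex is Lima.

Lima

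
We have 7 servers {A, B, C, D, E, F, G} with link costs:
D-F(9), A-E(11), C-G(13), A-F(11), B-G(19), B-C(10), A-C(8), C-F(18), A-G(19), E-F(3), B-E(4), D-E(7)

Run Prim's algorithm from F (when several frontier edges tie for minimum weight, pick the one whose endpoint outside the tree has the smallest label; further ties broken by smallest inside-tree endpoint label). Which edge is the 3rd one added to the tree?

D-E

Grow the tree from F using Prim:
Step 1: frontier [E-F 3, D-F 9, A-F 11, C-F 18] → take E-F (3); add E.
Step 2: frontier [B-E 4, D-E 7, A-E 11, D-F 9, A-F 11, C-F 18] → take B-E (4); add B.
Step 3: frontier [B-C 10, B-G 19, D-E 7, A-E 11, D-F 9, A-F 11, C-F 18] → take D-E (7); add D.
Step 4: frontier [B-C 10, B-G 19, A-E 11, A-F 11, C-F 18] → take B-C (10); add C.
Step 5: frontier [B-G 19, A-C 8, C-G 13, A-E 11, A-F 11] → take A-C (8); add A.
Step 6: frontier [A-G 19, B-G 19, C-G 13] → take C-G (13); add G.
The 3rd edge added is D-E.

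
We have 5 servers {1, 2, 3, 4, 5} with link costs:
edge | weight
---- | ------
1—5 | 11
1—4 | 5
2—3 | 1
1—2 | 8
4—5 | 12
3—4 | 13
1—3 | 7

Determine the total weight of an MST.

24

Kruskal: consider edges lightest-first.
2—3 (1): add — endpoints in different components.
1—4 (5): add — endpoints in different components.
1—3 (7): add — endpoints in different components.
1—2 (8): skip — 1 and 2 already connected.
1—5 (11): add — endpoints in different components.
MST edges: 2—3, 1—4, 1—3, 1—5; total weight 1+5+7+11 = 24.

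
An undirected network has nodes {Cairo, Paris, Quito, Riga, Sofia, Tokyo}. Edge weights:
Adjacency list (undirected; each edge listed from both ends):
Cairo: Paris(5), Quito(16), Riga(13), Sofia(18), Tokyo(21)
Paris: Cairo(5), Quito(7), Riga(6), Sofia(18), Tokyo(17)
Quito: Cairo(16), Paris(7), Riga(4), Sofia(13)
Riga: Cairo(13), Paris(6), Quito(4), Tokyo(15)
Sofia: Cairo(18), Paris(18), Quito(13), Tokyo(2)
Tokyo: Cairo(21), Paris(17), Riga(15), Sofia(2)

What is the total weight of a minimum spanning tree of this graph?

30

Kruskal: consider edges lightest-first.
Sofia Tokyo (2): add — endpoints in different components.
Quito Riga (4): add — endpoints in different components.
Cairo Paris (5): add — endpoints in different components.
Paris Riga (6): add — endpoints in different components.
Paris Quito (7): skip — Paris and Quito already connected.
Cairo Riga (13): skip — Cairo and Riga already connected.
Quito Sofia (13): add — endpoints in different components.
MST edges: Sofia Tokyo, Quito Riga, Cairo Paris, Paris Riga, Quito Sofia; total weight 2+4+5+6+13 = 30.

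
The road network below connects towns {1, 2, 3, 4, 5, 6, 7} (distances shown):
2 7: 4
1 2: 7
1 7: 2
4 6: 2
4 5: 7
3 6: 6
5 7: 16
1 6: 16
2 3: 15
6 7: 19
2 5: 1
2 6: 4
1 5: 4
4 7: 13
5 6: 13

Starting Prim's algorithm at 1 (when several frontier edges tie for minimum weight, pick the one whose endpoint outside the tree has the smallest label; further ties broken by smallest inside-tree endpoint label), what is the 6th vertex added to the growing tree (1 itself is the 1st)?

4

Grow the tree from 1 using Prim:
Step 1: cheapest edge leaving the tree is 1 7 (2); add 7.
Step 2: cheapest edge leaving the tree is 2 7 (4); add 2.
Step 3: cheapest edge leaving the tree is 2 5 (1); add 5.
Step 4: cheapest edge leaving the tree is 2 6 (4); add 6.
Step 5: cheapest edge leaving the tree is 4 6 (2); add 4.
Step 6: cheapest edge leaving the tree is 3 6 (6); add 3.
Vertex order: 1, 7, 2, 5, 6, 4, 3. The 6th vertex is 4.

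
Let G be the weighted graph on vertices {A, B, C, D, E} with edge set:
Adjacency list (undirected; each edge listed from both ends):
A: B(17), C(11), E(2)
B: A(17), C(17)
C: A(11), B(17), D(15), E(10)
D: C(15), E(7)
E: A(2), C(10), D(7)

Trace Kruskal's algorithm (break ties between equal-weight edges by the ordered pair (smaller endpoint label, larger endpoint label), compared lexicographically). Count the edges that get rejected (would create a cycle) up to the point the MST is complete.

Sort edges by weight, then run Kruskal:
A-E (2): add — endpoints in different components.
D-E (7): add — endpoints in different components.
C-E (10): add — endpoints in different components.
A-C (11): skip — A and C already connected.
C-D (15): skip — C and D already connected.
A-B (17): add — endpoints in different components.
Edges rejected before the tree was complete: 2.

2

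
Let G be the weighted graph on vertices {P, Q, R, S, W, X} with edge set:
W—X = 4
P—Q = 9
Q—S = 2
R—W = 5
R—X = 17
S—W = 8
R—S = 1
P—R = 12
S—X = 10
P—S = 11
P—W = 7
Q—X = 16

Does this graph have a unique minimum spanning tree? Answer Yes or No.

Yes

Sort edges by weight, then run Kruskal:
R—S (1): add. Components now {P} {X} {W} {R,S} {Q}
Q—S (2): add. Components now {P} {X} {W} {Q,R,S}
W—X (4): add. Components now {P} {W,X} {Q,R,S}
R—W (5): add. Components now {P} {Q,R,S,W,X}
P—W (7): add. Components now {P,Q,R,S,W,X}
Every non-tree edge has weight strictly greater than the heaviest edge on the tree path between its endpoints, so the MST is unique.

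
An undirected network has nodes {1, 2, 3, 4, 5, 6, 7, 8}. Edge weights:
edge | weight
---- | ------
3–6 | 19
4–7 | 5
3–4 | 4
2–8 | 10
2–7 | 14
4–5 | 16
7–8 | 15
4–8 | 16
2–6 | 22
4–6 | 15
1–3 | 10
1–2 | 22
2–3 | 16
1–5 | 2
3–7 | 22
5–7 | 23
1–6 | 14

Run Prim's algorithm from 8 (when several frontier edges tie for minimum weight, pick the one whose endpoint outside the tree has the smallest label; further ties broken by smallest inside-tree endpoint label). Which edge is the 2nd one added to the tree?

Prim's algorithm from 8:
Step 1: cheapest edge leaving the tree is 2–8 (10); add 2.
Step 2: cheapest edge leaving the tree is 2–7 (14); add 7.
Step 3: cheapest edge leaving the tree is 4–7 (5); add 4.
Step 4: cheapest edge leaving the tree is 3–4 (4); add 3.
Step 5: cheapest edge leaving the tree is 1–3 (10); add 1.
Step 6: cheapest edge leaving the tree is 1–5 (2); add 5.
Step 7: cheapest edge leaving the tree is 1–6 (14); add 6.
The 2nd edge added is 2–7.

2-7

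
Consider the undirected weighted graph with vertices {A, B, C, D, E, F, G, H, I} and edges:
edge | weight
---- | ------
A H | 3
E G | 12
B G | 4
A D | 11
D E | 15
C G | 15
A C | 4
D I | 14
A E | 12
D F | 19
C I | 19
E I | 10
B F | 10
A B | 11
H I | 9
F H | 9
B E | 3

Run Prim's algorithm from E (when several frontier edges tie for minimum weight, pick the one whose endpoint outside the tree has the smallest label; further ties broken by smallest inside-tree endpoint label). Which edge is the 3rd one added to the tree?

Grow the tree from E using Prim:
Step 1: cheapest edge leaving the tree is B E (3); add B.
Step 2: cheapest edge leaving the tree is B G (4); add G.
Step 3: cheapest edge leaving the tree is B F (10); add F.
Step 4: cheapest edge leaving the tree is F H (9); add H.
Step 5: cheapest edge leaving the tree is A H (3); add A.
Step 6: cheapest edge leaving the tree is A C (4); add C.
Step 7: cheapest edge leaving the tree is H I (9); add I.
Step 8: cheapest edge leaving the tree is A D (11); add D.
The 3rd edge added is B F.

B-F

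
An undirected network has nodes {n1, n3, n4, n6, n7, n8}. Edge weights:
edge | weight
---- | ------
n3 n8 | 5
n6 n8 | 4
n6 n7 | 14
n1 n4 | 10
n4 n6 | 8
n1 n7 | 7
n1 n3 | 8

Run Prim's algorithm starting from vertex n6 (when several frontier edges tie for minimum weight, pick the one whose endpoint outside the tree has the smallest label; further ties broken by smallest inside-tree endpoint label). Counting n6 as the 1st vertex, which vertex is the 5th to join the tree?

n7

Prim's algorithm from n6:
Step 1: frontier [n6 n8 4, n4 n6 8, n6 n7 14] → take n6 n8 (4); add n8.
Step 2: frontier [n4 n6 8, n6 n7 14, n3 n8 5] → take n3 n8 (5); add n3.
Step 3: frontier [n1 n3 8, n4 n6 8, n6 n7 14] → take n1 n3 (8); add n1.
Step 4: frontier [n1 n7 7, n1 n4 10, n4 n6 8, n6 n7 14] → take n1 n7 (7); add n7.
Step 5: frontier [n1 n4 10, n4 n6 8] → take n4 n6 (8); add n4.
Vertex order: n6, n8, n3, n1, n7, n4. The 5th vertex is n7.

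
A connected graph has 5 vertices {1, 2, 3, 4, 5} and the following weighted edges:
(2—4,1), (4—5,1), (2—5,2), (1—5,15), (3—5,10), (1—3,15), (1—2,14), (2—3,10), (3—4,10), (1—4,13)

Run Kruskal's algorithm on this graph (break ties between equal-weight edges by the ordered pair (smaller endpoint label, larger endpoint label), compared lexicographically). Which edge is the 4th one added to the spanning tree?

1-4

Sort edges by weight, then run Kruskal:
2—4 (1): add — endpoints in different components.
4—5 (1): add — endpoints in different components.
2—5 (2): skip — 2 and 5 already connected.
2—3 (10): add — endpoints in different components.
3—4 (10): skip — 3 and 4 already connected.
3—5 (10): skip — 3 and 5 already connected.
1—4 (13): add — endpoints in different components.
The 4th edge added is 1—4.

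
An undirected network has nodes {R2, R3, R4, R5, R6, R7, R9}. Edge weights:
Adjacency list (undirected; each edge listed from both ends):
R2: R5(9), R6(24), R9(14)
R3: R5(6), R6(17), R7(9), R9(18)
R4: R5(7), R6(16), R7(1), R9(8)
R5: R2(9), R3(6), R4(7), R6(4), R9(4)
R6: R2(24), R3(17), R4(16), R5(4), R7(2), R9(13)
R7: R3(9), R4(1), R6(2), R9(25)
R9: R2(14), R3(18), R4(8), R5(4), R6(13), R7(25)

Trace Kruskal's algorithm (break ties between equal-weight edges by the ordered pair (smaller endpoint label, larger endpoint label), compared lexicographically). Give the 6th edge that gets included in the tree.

R2-R5

Kruskal: consider edges lightest-first.
R4-R7 (1): add — endpoints in different components.
R6-R7 (2): add — endpoints in different components.
R5-R6 (4): add — endpoints in different components.
R5-R9 (4): add — endpoints in different components.
R3-R5 (6): add — endpoints in different components.
R4-R5 (7): skip — R4 and R5 already connected.
R4-R9 (8): skip — R9 and R4 already connected.
R2-R5 (9): add — endpoints in different components.
The 6th edge added is R2-R5.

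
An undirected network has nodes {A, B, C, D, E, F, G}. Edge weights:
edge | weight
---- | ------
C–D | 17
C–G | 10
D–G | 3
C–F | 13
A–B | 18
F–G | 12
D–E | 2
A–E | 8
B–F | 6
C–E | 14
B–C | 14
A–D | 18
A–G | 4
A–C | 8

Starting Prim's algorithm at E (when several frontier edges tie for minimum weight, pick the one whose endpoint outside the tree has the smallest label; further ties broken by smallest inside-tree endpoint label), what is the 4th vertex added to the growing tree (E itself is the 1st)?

A

Prim, starting at E.
Step 1: cheapest edge leaving the tree is D–E (2); add D.
Step 2: cheapest edge leaving the tree is D–G (3); add G.
Step 3: cheapest edge leaving the tree is A–G (4); add A.
Step 4: cheapest edge leaving the tree is A–C (8); add C.
Step 5: cheapest edge leaving the tree is F–G (12); add F.
Step 6: cheapest edge leaving the tree is B–F (6); add B.
Vertex order: E, D, G, A, C, F, B. The 4th vertex is A.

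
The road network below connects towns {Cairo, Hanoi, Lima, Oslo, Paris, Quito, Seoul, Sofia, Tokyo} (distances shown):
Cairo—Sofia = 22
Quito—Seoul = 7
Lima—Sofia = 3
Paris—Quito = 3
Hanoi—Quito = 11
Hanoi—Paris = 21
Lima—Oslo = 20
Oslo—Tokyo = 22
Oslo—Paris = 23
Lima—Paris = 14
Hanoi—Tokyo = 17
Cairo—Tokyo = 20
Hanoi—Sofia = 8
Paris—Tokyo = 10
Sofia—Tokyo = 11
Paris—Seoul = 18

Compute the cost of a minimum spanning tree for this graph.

Kruskal: consider edges lightest-first.
Lima—Sofia (3): add — endpoints in different components.
Paris—Quito (3): add — endpoints in different components.
Quito—Seoul (7): add — endpoints in different components.
Hanoi—Sofia (8): add — endpoints in different components.
Paris—Tokyo (10): add — endpoints in different components.
Hanoi—Quito (11): add — endpoints in different components.
Sofia—Tokyo (11): skip — Tokyo and Sofia already connected.
Lima—Paris (14): skip — Lima and Paris already connected.
Hanoi—Tokyo (17): skip — Tokyo and Hanoi already connected.
Paris—Seoul (18): skip — Seoul and Paris already connected.
Cairo—Tokyo (20): add — endpoints in different components.
Lima—Oslo (20): add — endpoints in different components.
MST edges: Lima—Sofia, Paris—Quito, Quito—Seoul, Hanoi—Sofia, Paris—Tokyo, Hanoi—Quito, Cairo—Tokyo, Lima—Oslo; total weight 3+3+7+8+10+11+20+20 = 82.

82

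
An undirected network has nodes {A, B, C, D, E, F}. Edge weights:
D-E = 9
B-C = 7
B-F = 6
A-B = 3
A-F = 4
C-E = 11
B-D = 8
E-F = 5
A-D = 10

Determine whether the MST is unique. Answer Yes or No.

Yes

Sort edges by weight, then run Kruskal:
A-B (3): add. Components now {A,B} {C} {D} {E} {F}
A-F (4): add. Components now {A,B,F} {C} {D} {E}
E-F (5): add. Components now {A,B,E,F} {C} {D}
B-F (6): skip — B and F already connected.
B-C (7): add. Components now {A,B,C,E,F} {D}
B-D (8): add. Components now {A,B,C,D,E,F}
Every non-tree edge has weight strictly greater than the heaviest edge on the tree path between its endpoints, so the MST is unique.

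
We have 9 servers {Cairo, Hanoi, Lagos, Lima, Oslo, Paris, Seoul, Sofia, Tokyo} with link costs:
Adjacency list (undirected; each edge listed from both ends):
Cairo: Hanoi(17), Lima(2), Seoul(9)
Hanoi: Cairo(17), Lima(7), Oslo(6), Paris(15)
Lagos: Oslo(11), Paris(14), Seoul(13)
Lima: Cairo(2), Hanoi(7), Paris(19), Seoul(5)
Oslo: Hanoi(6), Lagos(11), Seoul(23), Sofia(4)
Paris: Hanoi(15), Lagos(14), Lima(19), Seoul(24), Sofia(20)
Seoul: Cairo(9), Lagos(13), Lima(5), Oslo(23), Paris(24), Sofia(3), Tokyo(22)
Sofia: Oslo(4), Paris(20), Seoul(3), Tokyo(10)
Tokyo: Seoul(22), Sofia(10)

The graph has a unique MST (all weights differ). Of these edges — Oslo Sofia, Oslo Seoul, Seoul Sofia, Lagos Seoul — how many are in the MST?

2

Kruskal's algorithm — process edges by increasing weight (ties by edge label):
Cairo Lima (2): add — endpoints in different components.
Seoul Sofia (3): add — endpoints in different components.
Oslo Sofia (4): add — endpoints in different components.
Lima Seoul (5): add — endpoints in different components.
Hanoi Oslo (6): add — endpoints in different components.
Hanoi Lima (7): skip — Lima and Hanoi already connected.
Cairo Seoul (9): skip — Cairo and Seoul already connected.
Sofia Tokyo (10): add — endpoints in different components.
Lagos Oslo (11): add — endpoints in different components.
Lagos Seoul (13): skip — Lagos and Seoul already connected.
Lagos Paris (14): add — endpoints in different components.
MST edge set: {Cairo Lima, Seoul Sofia, Oslo Sofia, Lima Seoul, Hanoi Oslo, Sofia Tokyo, Lagos Oslo, Lagos Paris}.
Of the listed edges, {Oslo Sofia, Seoul Sofia} are in the MST → 2.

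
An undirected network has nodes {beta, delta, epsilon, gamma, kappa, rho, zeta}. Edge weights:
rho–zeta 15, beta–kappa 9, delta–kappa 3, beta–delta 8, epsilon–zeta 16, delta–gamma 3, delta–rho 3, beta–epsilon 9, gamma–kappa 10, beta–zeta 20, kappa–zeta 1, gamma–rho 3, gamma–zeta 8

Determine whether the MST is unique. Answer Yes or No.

No

Kruskal: consider edges lightest-first.
kappa–zeta (1): add. Components now {epsilon} {beta} {rho} {gamma} {delta} {kappa,zeta}
delta–gamma (3): add. Components now {epsilon} {beta} {rho} {delta,gamma} {kappa,zeta}
delta–kappa (3): add. Components now {epsilon} {beta} {rho} {delta,gamma,kappa,zeta}
delta–rho (3): add. Components now {epsilon} {beta} {delta,gamma,kappa,rho,zeta}
gamma–rho (3): skip — rho and gamma already connected.
beta–delta (8): add. Components now {epsilon} {beta,delta,gamma,kappa,rho,zeta}
gamma–zeta (8): skip — gamma and zeta already connected.
beta–epsilon (9): add. Components now {beta,delta,epsilon,gamma,kappa,rho,zeta}
Non-tree edge gamma–rho has weight 3, equal to the heaviest edge on its tree cycle — swapping gives another MST of the same weight. Not unique.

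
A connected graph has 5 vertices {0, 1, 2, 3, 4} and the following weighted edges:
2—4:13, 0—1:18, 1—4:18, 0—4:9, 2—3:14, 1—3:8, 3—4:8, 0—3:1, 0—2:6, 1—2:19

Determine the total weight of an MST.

Prim, starting at 0.
Step 1: frontier [0—3 1, 0—2 6, 0—4 9, 0—1 18] → take 0—3 (1); add 3.
Step 2: frontier [0—2 6, 0—4 9, 0—1 18, 1—3 8, 3—4 8, 2—3 14] → take 0—2 (6); add 2.
Step 3: frontier [0—4 9, 0—1 18, 2—4 13, 1—2 19, 1—3 8, 3—4 8] → take 1—3 (8); add 1.
Step 4: frontier [0—4 9, 1—4 18, 2—4 13, 3—4 8] → take 3—4 (8); add 4.
MST edges: 0—3, 0—2, 1—3, 3—4; total weight 1+6+8+8 = 23.

23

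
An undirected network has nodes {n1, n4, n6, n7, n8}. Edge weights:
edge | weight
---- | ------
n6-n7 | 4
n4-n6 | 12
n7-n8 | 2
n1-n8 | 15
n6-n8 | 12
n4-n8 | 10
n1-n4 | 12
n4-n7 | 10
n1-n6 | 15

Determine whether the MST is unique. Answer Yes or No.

No

Sort edges by weight, then run Kruskal:
n7-n8 (2): add. Components now {n1} {n7,n8} {n6} {n4}
n6-n7 (4): add. Components now {n1} {n6,n7,n8} {n4}
n4-n7 (10): add. Components now {n1} {n4,n6,n7,n8}
n4-n8 (10): skip — n8 and n4 already connected.
n1-n4 (12): add. Components now {n1,n4,n6,n7,n8}
Non-tree edge n4-n8 has weight 10, equal to the heaviest edge on its tree cycle — swapping gives another MST of the same weight. Not unique.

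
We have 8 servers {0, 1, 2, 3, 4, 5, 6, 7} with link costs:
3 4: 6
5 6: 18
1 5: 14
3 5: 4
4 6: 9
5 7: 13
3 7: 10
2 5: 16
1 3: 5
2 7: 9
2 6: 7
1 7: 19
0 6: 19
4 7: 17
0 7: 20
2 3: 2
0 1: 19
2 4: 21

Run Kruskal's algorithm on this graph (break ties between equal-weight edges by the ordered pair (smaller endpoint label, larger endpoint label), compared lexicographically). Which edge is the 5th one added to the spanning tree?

2-6

Sort edges by weight, then run Kruskal:
2 3 (2): add — endpoints in different components.
3 5 (4): add — endpoints in different components.
1 3 (5): add — endpoints in different components.
3 4 (6): add — endpoints in different components.
2 6 (7): add — endpoints in different components.
2 7 (9): add — endpoints in different components.
4 6 (9): skip — 4 and 6 already connected.
3 7 (10): skip — 3 and 7 already connected.
5 7 (13): skip — 5 and 7 already connected.
1 5 (14): skip — 1 and 5 already connected.
2 5 (16): skip — 2 and 5 already connected.
4 7 (17): skip — 4 and 7 already connected.
5 6 (18): skip — 5 and 6 already connected.
0 1 (19): add — endpoints in different components.
The 5th edge added is 2 6.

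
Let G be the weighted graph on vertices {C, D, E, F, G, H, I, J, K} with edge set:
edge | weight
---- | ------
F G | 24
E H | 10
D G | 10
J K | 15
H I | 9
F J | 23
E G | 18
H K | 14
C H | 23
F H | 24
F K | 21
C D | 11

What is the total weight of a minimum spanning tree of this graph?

Prim's algorithm from J:
Step 1: frontier [J K 15, F J 23] → take J K (15); add K.
Step 2: frontier [F J 23, H K 14, F K 21] → take H K (14); add H.
Step 3: frontier [H I 9, E H 10, C H 23, F H 24, F J 23, F K 21] → take H I (9); add I.
Step 4: frontier [E H 10, C H 23, F H 24, F J 23, F K 21] → take E H (10); add E.
Step 5: frontier [E G 18, C H 23, F H 24, F J 23, F K 21] → take E G (18); add G.
Step 6: frontier [D G 10, F G 24, C H 23, F H 24, F J 23, F K 21] → take D G (10); add D.
Step 7: frontier [C D 11, F G 24, C H 23, F H 24, F J 23, F K 21] → take C D (11); add C.
Step 8: frontier [F G 24, F H 24, F J 23, F K 21] → take F K (21); add F.
MST edges: J K, H K, H I, E H, E G, D G, C D, F K; total weight 15+14+9+10+18+10+11+21 = 108.

108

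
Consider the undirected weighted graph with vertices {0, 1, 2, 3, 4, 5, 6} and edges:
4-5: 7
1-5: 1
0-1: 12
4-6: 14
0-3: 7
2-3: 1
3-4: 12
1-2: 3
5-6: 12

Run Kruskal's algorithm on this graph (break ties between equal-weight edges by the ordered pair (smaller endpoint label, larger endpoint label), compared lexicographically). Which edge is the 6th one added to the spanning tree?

5-6

Kruskal: consider edges lightest-first.
1-5 (1): add — endpoints in different components.
2-3 (1): add — endpoints in different components.
1-2 (3): add — endpoints in different components.
0-3 (7): add — endpoints in different components.
4-5 (7): add — endpoints in different components.
0-1 (12): skip — 0 and 1 already connected.
3-4 (12): skip — 3 and 4 already connected.
5-6 (12): add — endpoints in different components.
The 6th edge added is 5-6.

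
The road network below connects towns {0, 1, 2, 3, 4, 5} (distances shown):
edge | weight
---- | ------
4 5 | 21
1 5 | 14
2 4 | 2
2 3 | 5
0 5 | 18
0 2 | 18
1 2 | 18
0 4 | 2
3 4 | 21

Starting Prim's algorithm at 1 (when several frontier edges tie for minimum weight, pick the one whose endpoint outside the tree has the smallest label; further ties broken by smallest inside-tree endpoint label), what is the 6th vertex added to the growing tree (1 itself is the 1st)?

Grow the tree from 1 using Prim:
Step 1: frontier [1 5 14, 1 2 18] → take 1 5 (14); add 5.
Step 2: frontier [1 2 18, 0 5 18, 4 5 21] → take 0 5 (18); add 0.
Step 3: frontier [0 4 2, 0 2 18, 1 2 18, 4 5 21] → take 0 4 (2); add 4.
Step 4: frontier [0 2 18, 1 2 18, 2 4 2, 3 4 21] → take 2 4 (2); add 2.
Step 5: frontier [2 3 5, 3 4 21] → take 2 3 (5); add 3.
Vertex order: 1, 5, 0, 4, 2, 3. The 6th vertex is 3.

3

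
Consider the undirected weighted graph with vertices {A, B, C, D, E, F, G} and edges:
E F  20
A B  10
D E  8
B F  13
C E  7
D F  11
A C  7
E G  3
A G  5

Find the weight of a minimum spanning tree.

44

Kruskal: consider edges lightest-first.
E G (3): add. Components now {A} {B} {C} {D} {E,G} {F}
A G (5): add. Components now {A,E,G} {B} {C} {D} {F}
A C (7): add. Components now {A,C,E,G} {B} {D} {F}
C E (7): skip — C and E already connected.
D E (8): add. Components now {A,C,D,E,G} {B} {F}
A B (10): add. Components now {A,B,C,D,E,G} {F}
D F (11): add. Components now {A,B,C,D,E,F,G}
MST edges: E G, A G, A C, D E, A B, D F; total weight 3+5+7+8+10+11 = 44.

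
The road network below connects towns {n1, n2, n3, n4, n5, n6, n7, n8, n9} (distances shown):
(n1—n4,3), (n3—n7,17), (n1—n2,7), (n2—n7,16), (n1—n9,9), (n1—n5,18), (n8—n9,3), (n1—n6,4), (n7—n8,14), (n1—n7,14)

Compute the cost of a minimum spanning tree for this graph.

75

Kruskal's algorithm — process edges by increasing weight (ties by edge label):
n1—n4 (3): add — endpoints in different components.
n8—n9 (3): add — endpoints in different components.
n1—n6 (4): add — endpoints in different components.
n1—n2 (7): add — endpoints in different components.
n1—n9 (9): add — endpoints in different components.
n1—n7 (14): add — endpoints in different components.
n7—n8 (14): skip — n8 and n7 already connected.
n2—n7 (16): skip — n7 and n2 already connected.
n3—n7 (17): add — endpoints in different components.
n1—n5 (18): add — endpoints in different components.
MST edges: n1—n4, n8—n9, n1—n6, n1—n2, n1—n9, n1—n7, n3—n7, n1—n5; total weight 3+3+4+7+9+14+17+18 = 75.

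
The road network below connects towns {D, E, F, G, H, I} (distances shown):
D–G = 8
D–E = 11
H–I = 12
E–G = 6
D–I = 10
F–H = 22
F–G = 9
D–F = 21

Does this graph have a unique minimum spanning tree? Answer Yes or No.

Yes

Sort edges by weight, then run Kruskal:
E–G (6): add — endpoints in different components.
D–G (8): add — endpoints in different components.
F–G (9): add — endpoints in different components.
D–I (10): add — endpoints in different components.
D–E (11): skip — D and E already connected.
H–I (12): add — endpoints in different components.
Every non-tree edge has weight strictly greater than the heaviest edge on the tree path between its endpoints, so the MST is unique.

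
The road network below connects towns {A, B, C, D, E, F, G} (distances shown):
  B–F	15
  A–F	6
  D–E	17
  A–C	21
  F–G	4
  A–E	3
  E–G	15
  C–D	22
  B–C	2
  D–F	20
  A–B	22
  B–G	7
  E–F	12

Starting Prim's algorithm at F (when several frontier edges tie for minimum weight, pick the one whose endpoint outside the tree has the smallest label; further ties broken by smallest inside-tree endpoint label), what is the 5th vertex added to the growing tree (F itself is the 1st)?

B

Prim's algorithm from F:
Step 1: frontier [F–G 4, A–F 6, E–F 12, B–F 15, D–F 20] → take F–G (4); add G.
Step 2: frontier [A–F 6, E–F 12, B–F 15, D–F 20, B–G 7, E–G 15] → take A–F (6); add A.
Step 3: frontier [A–E 3, A–C 21, A–B 22, E–F 12, B–F 15, D–F 20, B–G 7, E–G 15] → take A–E (3); add E.
Step 4: frontier [A–C 21, A–B 22, D–E 17, B–F 15, D–F 20, B–G 7] → take B–G (7); add B.
Step 5: frontier [A–C 21, B–C 2, D–E 17, D–F 20] → take B–C (2); add C.
Step 6: frontier [C–D 22, D–E 17, D–F 20] → take D–E (17); add D.
Vertex order: F, G, A, E, B, C, D. The 5th vertex is B.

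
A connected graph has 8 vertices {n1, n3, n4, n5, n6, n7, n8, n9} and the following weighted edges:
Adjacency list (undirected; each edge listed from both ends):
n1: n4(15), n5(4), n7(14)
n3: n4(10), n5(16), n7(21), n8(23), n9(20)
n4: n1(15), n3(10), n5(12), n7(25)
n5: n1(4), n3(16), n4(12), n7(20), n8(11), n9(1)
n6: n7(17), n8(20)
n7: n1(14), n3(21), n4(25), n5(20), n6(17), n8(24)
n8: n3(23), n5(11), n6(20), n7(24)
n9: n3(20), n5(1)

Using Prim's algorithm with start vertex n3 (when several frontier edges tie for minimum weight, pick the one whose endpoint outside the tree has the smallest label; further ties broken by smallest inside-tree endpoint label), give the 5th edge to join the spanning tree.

n5-n8

Prim's algorithm from n3:
Step 1: cheapest edge leaving the tree is n3–n4 (10); add n4.
Step 2: cheapest edge leaving the tree is n4–n5 (12); add n5.
Step 3: cheapest edge leaving the tree is n5–n9 (1); add n9.
Step 4: cheapest edge leaving the tree is n1–n5 (4); add n1.
Step 5: cheapest edge leaving the tree is n5–n8 (11); add n8.
Step 6: cheapest edge leaving the tree is n1–n7 (14); add n7.
Step 7: cheapest edge leaving the tree is n6–n7 (17); add n6.
The 5th edge added is n5–n8.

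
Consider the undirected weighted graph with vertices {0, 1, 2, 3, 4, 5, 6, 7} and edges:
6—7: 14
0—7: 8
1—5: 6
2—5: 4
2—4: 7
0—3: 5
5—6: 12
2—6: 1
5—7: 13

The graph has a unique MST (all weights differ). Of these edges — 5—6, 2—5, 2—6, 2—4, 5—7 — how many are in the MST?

4

Sort edges by weight, then run Kruskal:
2—6 (1): add — endpoints in different components.
2—5 (4): add — endpoints in different components.
0—3 (5): add — endpoints in different components.
1—5 (6): add — endpoints in different components.
2—4 (7): add — endpoints in different components.
0—7 (8): add — endpoints in different components.
5—6 (12): skip — 5 and 6 already connected.
5—7 (13): add — endpoints in different components.
MST edge set: {2—6, 2—5, 0—3, 1—5, 2—4, 0—7, 5—7}.
Of the listed edges, {2—5, 2—6, 2—4, 5—7} are in the MST → 4.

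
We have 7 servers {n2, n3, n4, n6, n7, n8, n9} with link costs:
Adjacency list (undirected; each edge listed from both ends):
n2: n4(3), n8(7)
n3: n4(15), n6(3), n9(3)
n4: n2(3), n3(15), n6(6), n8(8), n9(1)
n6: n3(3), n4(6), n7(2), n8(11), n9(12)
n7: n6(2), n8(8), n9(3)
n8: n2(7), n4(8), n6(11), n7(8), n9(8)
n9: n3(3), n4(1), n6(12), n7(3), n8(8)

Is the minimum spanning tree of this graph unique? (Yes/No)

Kruskal: consider edges lightest-first.
n4—n9 (1): add — endpoints in different components.
n6—n7 (2): add — endpoints in different components.
n2—n4 (3): add — endpoints in different components.
n3—n6 (3): add — endpoints in different components.
n3—n9 (3): add — endpoints in different components.
n7—n9 (3): skip — n7 and n9 already connected.
n4—n6 (6): skip — n4 and n6 already connected.
n2—n8 (7): add — endpoints in different components.
Non-tree edge n7—n9 has weight 3, equal to the heaviest edge on its tree cycle — swapping gives another MST of the same weight. Not unique.

No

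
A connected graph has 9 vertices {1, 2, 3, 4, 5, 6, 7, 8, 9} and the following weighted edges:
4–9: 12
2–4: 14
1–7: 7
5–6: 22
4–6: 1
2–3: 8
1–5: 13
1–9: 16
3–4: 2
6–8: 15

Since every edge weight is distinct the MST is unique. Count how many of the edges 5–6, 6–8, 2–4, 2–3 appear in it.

2

Kruskal: consider edges lightest-first.
4–6 (1): add — endpoints in different components.
3–4 (2): add — endpoints in different components.
1–7 (7): add — endpoints in different components.
2–3 (8): add — endpoints in different components.
4–9 (12): add — endpoints in different components.
1–5 (13): add — endpoints in different components.
2–4 (14): skip — 2 and 4 already connected.
6–8 (15): add — endpoints in different components.
1–9 (16): add — endpoints in different components.
MST edge set: {4–6, 3–4, 1–7, 2–3, 4–9, 1–5, 6–8, 1–9}.
Of the listed edges, {6–8, 2–3} are in the MST → 2.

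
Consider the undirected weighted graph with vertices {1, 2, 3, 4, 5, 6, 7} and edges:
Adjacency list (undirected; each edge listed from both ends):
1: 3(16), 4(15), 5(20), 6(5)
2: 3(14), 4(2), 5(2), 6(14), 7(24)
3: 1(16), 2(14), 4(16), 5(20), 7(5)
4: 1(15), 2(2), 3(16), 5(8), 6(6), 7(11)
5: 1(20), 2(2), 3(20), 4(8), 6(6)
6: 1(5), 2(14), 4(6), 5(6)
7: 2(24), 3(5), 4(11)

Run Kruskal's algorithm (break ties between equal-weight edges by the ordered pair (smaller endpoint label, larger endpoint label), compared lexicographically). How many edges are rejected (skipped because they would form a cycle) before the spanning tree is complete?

Kruskal's algorithm — process edges by increasing weight (ties by edge label):
2–4 (2): add — endpoints in different components.
2–5 (2): add — endpoints in different components.
1–6 (5): add — endpoints in different components.
3–7 (5): add — endpoints in different components.
4–6 (6): add — endpoints in different components.
5–6 (6): skip — 5 and 6 already connected.
4–5 (8): skip — 4 and 5 already connected.
4–7 (11): add — endpoints in different components.
Edges rejected before the tree was complete: 2.

2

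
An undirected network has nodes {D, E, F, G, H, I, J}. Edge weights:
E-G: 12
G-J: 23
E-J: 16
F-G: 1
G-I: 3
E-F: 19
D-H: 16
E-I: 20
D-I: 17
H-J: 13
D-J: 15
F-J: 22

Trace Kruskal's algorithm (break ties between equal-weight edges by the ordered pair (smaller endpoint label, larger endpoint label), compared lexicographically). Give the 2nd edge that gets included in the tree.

Sort edges by weight, then run Kruskal:
F-G (1): add. Components now {D} {E} {F,G} {H} {I} {J}
G-I (3): add. Components now {D} {E} {F,G,I} {H} {J}
E-G (12): add. Components now {D} {E,F,G,I} {H} {J}
H-J (13): add. Components now {D} {E,F,G,I} {H,J}
D-J (15): add. Components now {D,H,J} {E,F,G,I}
D-H (16): skip — D and H already connected.
E-J (16): add. Components now {D,E,F,G,H,I,J}
The 2nd edge added is G-I.

G-I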